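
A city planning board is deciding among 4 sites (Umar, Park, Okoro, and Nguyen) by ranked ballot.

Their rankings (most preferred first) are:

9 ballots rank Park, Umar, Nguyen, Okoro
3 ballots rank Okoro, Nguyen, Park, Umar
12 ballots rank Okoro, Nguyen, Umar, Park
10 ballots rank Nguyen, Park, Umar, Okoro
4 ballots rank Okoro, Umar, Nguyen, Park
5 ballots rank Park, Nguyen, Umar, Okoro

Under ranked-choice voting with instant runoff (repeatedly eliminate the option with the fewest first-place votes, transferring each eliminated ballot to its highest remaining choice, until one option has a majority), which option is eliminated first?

Umar

Round 1: Okoro 19, Park 14, Nguyen 10, Umar 0. Umar has the fewest and is eliminated.
Round 2: Okoro 19, Park 14, Nguyen 10. Nguyen has the fewest and is eliminated.
Round 3: Park 24, Okoro 19. Park has a majority.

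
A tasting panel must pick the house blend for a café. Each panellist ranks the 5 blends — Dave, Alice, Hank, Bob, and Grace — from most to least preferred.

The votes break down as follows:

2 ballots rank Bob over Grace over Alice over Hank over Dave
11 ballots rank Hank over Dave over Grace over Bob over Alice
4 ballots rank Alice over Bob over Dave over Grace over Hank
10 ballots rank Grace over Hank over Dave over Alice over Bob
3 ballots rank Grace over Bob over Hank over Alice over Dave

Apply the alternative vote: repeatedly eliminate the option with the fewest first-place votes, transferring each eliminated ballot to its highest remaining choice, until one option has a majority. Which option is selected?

Round 1: Grace 13, Hank 11, Alice 4, Bob 2, Dave 0. Dave has the fewest and is eliminated.
Round 2: Grace 13, Hank 11, Alice 4, Bob 2. Bob has the fewest and is eliminated.
Round 3: Grace 15, Hank 11, Alice 4. Alice has the fewest and is eliminated.
Round 4: Grace 19, Hank 11. Grace has a majority.

Grace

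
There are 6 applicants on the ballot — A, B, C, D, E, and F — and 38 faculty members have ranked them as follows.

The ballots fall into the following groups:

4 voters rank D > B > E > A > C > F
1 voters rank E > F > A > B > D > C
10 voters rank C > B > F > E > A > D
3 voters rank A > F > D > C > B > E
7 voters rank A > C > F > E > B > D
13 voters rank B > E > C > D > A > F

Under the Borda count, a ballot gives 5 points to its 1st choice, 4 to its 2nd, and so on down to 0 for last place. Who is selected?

Borda scores:
  A: 4·2 + 3 + 10·1 + 3·5 + 7·5 + 13·1 = 84
  B: 4·4 + 2 + 10·4 + 3·1 + 7·1 + 13·5 = 133
  C: 4·1 + 0 + 10·5 + 3·2 + 7·4 + 13·3 = 127
  D: 4·5 + 1 + 10·0 + 3·3 + 7·0 + 13·2 = 56
  E: 4·3 + 5 + 10·2 + 3·0 + 7·2 + 13·4 = 103
  F: 4·0 + 4 + 10·3 + 3·4 + 7·3 + 13·0 = 67
B has the highest total.

B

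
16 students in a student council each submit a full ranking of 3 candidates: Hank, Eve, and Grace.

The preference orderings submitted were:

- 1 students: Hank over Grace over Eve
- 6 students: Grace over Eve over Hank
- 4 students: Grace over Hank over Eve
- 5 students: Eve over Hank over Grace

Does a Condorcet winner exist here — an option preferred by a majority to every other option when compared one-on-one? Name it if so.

Head-to-head results (16 voters total):
Hank vs Eve: Eve wins 11–5.
Hank vs Grace: Grace wins 10–6.
Eve vs Grace: Grace wins 11–5.
Grace beats each rival — Hank (10–6), Eve (11–5) — so Grace is the Condorcet winner.

Grace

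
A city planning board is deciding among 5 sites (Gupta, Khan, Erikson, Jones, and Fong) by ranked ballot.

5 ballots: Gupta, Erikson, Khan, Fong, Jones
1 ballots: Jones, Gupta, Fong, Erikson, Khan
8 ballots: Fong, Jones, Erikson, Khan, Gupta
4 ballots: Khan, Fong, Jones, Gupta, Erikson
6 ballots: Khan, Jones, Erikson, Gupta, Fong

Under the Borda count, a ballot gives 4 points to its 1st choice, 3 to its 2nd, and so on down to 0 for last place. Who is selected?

Khan

Borda scores:
  Gupta: 5·4 + 3 + 8·0 + 4·1 + 6·1 = 33
  Khan: 5·2 + 0 + 8·1 + 4·4 + 6·4 = 58
  Erikson: 5·3 + 1 + 8·2 + 4·0 + 6·2 = 44
  Jones: 5·0 + 4 + 8·3 + 4·2 + 6·3 = 54
  Fong: 5·1 + 2 + 8·4 + 4·3 + 6·0 = 51
Khan has the highest total.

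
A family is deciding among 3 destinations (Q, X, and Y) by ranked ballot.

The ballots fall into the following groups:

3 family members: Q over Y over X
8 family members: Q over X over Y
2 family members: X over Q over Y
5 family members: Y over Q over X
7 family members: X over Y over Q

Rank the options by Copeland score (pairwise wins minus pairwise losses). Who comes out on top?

Q

Pairwise results:
  Q vs X: Q wins 16–9.
  Q vs Y: Q wins 13–12.
  X vs Y: X wins 17–8.
Copeland scores (wins − losses):
  Q: 2 − 0 = 2
  X: 1 − 1 = 0
  Y: 0 − 2 = -2
Q has the best Copeland score.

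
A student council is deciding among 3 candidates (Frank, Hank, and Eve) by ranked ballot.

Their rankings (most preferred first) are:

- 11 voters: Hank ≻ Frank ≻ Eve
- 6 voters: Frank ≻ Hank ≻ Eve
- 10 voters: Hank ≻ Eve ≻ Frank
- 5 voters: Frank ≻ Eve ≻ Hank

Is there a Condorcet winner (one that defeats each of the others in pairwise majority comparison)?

Yes

Head-to-head results (32 voters total):
Frank vs Hank: Hank wins 21–11.
Frank vs Eve: Frank wins 22–10.
Hank vs Eve: Hank wins 27–5.
Hank beats each rival — Frank (21–11), Eve (27–5) — so Hank is the Condorcet winner.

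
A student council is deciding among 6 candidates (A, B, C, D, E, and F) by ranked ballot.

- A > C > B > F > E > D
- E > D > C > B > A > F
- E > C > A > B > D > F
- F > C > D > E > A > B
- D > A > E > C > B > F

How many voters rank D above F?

Ballots ranking D above F: 3.
Ballots ranking F above D: 2.
So 3 of 5 voters prefer D to F.

3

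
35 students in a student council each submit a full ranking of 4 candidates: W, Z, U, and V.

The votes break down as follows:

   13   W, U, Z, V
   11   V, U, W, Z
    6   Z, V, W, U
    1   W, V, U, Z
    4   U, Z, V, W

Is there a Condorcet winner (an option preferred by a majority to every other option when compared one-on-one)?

No

Head-to-head results (35 voters total):
W vs Z: W wins 25–10.
W vs U: W wins 20–15.
W vs V: V wins 21–14.
Z vs U: U wins 29–6.
Z vs V: Z wins 23–12.
U vs V: V wins 18–17.
No candidate beats all others: W beats Z beats V beats W, a majority cycle.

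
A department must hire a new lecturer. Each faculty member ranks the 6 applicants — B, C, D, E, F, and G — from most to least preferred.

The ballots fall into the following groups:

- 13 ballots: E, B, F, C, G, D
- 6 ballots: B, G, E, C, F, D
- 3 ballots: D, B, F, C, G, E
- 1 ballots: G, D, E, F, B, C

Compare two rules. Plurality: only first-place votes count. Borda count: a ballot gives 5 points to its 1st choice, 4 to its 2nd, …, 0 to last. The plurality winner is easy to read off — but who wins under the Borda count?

Plurality first-place counts: B 6, C 0, D 3, E 13, F 0, G 1 → E.
Borda totals: B 95, C 44, D 19, E 86, F 56, G 45 → B.

B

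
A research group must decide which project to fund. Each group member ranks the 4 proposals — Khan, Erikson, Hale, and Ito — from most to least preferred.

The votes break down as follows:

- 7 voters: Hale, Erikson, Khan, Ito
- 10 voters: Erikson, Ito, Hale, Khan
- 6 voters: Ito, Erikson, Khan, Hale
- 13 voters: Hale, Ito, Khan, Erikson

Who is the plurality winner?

First-place vote totals:
  Khan: 0
  Erikson: 10
  Hale: 20
  Ito: 6
Hale has the most first-place votes.

Hale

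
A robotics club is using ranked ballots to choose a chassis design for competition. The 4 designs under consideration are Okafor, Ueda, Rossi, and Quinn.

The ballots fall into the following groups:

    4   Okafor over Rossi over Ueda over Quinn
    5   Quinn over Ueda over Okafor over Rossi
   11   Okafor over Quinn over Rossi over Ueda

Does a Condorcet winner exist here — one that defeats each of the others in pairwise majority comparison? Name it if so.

Okafor

Head-to-head results (20 voters total):
Okafor vs Ueda: Okafor wins 15–5.
Okafor vs Rossi: Okafor wins 20–0.
Okafor vs Quinn: Okafor wins 15–5.
Ueda vs Rossi: Rossi wins 15–5.
Ueda vs Quinn: Quinn wins 16–4.
Rossi vs Quinn: Quinn wins 16–4.
Okafor beats each rival — Ueda (15–5), Rossi (20–0), Quinn (15–5) — so Okafor is the Condorcet winner.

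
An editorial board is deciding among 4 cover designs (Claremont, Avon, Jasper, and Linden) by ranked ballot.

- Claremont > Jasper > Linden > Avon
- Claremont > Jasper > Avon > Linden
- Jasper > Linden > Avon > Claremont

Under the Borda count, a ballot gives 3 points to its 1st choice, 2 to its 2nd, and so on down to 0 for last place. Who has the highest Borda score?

Borda scores:
  Claremont: 3 + 3 + 0 = 6
  Avon: 0 + 1 + 1 = 2
  Jasper: 2 + 2 + 3 = 7
  Linden: 1 + 0 + 2 = 3
Jasper has the highest total.

Jasper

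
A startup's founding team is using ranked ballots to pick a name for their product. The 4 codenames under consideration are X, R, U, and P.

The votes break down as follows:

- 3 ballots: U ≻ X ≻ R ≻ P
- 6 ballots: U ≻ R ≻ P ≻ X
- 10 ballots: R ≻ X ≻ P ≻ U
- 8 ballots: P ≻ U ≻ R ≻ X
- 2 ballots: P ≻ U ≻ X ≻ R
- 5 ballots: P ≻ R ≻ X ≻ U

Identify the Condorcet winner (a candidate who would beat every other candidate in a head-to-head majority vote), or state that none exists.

Head-to-head results (34 voters total):
X vs R: R wins 29–5.
X vs U: U wins 19–15.
X vs P: P wins 21–13.
R vs U: U wins 19–15.
R vs P: R wins 19–15.
U vs P: P wins 25–9.
No candidate beats all others: R beats P beats U beats R, a majority cycle.

None — there is no Condorcet winner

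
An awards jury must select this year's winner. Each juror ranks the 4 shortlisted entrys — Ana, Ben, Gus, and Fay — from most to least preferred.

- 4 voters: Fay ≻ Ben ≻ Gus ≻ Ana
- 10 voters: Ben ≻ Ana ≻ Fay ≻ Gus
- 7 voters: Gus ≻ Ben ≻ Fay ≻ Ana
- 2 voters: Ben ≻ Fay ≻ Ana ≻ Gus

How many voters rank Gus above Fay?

7

Ballots ranking Gus above Fay: 7.
Ballots ranking Fay above Gus: 4+10+2 = 16.
So 7 of 23 voters prefer Gus to Fay.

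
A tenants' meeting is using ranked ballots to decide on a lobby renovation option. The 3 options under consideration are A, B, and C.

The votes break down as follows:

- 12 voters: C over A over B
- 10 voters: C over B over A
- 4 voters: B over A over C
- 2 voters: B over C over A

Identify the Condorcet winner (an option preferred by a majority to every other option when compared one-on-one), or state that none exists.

Head-to-head results (28 voters total):
A vs B: B wins 16–12.
A vs C: C wins 24–4.
B vs C: C wins 22–6.
C beats each rival — A (24–4), B (22–6) — so C is the Condorcet winner.

C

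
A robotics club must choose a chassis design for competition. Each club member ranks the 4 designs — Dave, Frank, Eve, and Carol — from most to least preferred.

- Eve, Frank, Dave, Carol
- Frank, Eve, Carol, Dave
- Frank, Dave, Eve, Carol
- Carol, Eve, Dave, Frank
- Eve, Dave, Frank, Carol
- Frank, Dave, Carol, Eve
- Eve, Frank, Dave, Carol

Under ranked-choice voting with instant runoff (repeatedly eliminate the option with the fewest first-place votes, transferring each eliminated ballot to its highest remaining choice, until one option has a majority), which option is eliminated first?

Dave

Round 1: Frank 3, Eve 3, Carol 1, Dave 0. Dave has the fewest and is eliminated.
Round 2: Frank 3, Eve 3, Carol 1. Carol has the fewest and is eliminated.
Round 3: Eve 4, Frank 3. Eve has a majority.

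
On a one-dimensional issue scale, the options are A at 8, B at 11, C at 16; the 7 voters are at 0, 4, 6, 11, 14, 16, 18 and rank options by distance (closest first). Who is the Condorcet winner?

With single-peaked preferences on a line, the Condorcet winner is the candidate closest to the median voter.
The median voter (position 11) is closest to B at 11.
Check: B vs A — voters closer to B: 4 of 7.

B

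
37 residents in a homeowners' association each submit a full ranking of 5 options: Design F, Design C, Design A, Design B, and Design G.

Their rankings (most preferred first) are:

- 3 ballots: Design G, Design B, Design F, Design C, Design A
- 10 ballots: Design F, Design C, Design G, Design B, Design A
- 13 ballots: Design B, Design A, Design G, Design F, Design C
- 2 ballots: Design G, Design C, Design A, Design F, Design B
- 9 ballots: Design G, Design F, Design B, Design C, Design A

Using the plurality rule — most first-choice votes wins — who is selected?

Design G

First-place vote totals:
  Design F: 10
  Design C: 0
  Design A: 0
  Design B: 13
  Design G: 14
Design G has the most first-place votes.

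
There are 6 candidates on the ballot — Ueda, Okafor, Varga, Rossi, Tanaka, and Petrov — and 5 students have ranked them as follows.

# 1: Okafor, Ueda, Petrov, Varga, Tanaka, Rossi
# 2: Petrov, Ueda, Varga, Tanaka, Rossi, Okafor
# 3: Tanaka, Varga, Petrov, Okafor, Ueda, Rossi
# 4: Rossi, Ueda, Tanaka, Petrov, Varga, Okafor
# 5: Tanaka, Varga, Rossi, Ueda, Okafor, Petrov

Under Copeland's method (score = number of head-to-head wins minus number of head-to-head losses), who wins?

Ueda

Pairwise results:
  Ueda vs Okafor: Ueda wins 3–2.
  Ueda vs Varga: Ueda wins 3–2.
  Ueda vs Rossi: Ueda wins 3–2.
  Ueda vs Tanaka: Ueda wins 3–2.
  Ueda vs Petrov: Ueda wins 3–2.
  Okafor vs Varga: Varga wins 4–1.
  Okafor vs Rossi: Rossi wins 3–2.
  Okafor vs Tanaka: Tanaka wins 4–1.
  Okafor vs Petrov: Petrov wins 3–2.
  Varga vs Rossi: Varga wins 4–1.
  Varga vs Tanaka: Tanaka wins 3–2.
  Varga vs Petrov: Petrov wins 3–2.
  Rossi vs Tanaka: Tanaka wins 4–1.
  Rossi vs Petrov: Petrov wins 3–2.
  Tanaka vs Petrov: Tanaka wins 3–2.
Copeland scores (wins − losses):
  Ueda: 5 − 0 = 5
  Okafor: 0 − 5 = -5
  Varga: 2 − 3 = -1
  Rossi: 1 − 4 = -3
  Tanaka: 4 − 1 = 3
  Petrov: 3 − 2 = 1
Ueda has the best Copeland score.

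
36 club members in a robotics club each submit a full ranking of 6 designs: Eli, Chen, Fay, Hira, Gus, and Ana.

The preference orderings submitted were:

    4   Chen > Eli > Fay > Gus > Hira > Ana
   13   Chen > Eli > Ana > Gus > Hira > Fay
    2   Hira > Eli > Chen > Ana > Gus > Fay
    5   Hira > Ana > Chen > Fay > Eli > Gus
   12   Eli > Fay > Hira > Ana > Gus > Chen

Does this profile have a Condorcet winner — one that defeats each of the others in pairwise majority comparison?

No

Head-to-head results (36 voters total):
Eli vs Chen: Chen wins 22–14.
Eli vs Fay: Eli wins 31–5.
Eli vs Hira: Eli wins 29–7.
Eli vs Gus: Eli wins 36–0.
Eli vs Ana: Eli wins 31–5.
Chen vs Fay: Chen wins 24–12.
Chen vs Hira: Hira wins 19–17.
Chen vs Gus: Chen wins 24–12.
Chen vs Ana: Chen wins 19–17.
Fay vs Hira: Hira wins 20–16.
Fay vs Gus: Fay wins 21–15.
Fay vs Ana: Ana wins 20–16.
Hira vs Gus: Hira wins 19–17.
Hira vs Ana: Hira wins 23–13.
Gus vs Ana: Ana wins 32–4.
No candidate beats all others: Eli beats Hira beats Chen beats Eli, a majority cycle.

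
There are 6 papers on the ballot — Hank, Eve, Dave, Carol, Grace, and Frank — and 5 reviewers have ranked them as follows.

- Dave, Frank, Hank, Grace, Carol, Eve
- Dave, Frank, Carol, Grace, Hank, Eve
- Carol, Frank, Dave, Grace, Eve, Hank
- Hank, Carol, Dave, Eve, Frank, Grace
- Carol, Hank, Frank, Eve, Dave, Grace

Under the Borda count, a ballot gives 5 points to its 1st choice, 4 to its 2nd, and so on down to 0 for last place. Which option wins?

Carol

Borda scores:
  Hank: 3 + 1 + 0 + 5 + 4 = 13
  Eve: 0 + 0 + 1 + 2 + 2 = 5
  Dave: 5 + 5 + 3 + 3 + 1 = 17
  Carol: 1 + 3 + 5 + 4 + 5 = 18
  Grace: 2 + 2 + 2 + 0 + 0 = 6
  Frank: 4 + 4 + 4 + 1 + 3 = 16
Carol has the highest total.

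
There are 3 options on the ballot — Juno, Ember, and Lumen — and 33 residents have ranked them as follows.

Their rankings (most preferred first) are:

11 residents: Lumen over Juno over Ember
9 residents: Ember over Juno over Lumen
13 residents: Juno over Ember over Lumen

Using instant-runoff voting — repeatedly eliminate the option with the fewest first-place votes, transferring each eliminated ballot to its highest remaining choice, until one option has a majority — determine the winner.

Juno

Round 1: Juno 13, Lumen 11, Ember 9. Ember has the fewest and is eliminated.
Round 2: Juno 22, Lumen 11. Juno has a majority.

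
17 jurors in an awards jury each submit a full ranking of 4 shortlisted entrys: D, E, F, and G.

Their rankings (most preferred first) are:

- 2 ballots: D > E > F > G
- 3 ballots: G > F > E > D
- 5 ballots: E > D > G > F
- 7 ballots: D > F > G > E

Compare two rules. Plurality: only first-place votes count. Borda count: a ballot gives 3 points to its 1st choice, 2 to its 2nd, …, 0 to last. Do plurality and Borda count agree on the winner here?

Plurality first-place counts: D 9, E 5, F 0, G 3 → D.
Borda totals: D 37, E 22, F 22, G 21 → D.
The two rules agree on D.

Yes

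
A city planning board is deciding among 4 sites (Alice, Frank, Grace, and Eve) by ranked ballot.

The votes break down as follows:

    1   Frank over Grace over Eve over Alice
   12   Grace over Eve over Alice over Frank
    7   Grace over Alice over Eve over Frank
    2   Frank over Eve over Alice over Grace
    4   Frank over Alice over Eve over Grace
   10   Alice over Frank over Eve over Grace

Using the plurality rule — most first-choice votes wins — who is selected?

Grace

First-place vote totals:
  Alice: 10
  Frank: 7
  Grace: 19
  Eve: 0
Grace has the most first-place votes.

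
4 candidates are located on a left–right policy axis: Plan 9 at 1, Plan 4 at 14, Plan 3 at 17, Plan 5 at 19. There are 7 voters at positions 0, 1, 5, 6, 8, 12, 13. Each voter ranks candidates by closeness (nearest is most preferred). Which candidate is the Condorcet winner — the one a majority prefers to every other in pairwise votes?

With single-peaked preferences on a line, the Condorcet winner is the candidate closest to the median voter.
The median voter (position 6) is closest to Plan 9 at 1.
Check: Plan 9 vs Plan 4 — voters closer to Plan 9: 4 of 7.

Plan 9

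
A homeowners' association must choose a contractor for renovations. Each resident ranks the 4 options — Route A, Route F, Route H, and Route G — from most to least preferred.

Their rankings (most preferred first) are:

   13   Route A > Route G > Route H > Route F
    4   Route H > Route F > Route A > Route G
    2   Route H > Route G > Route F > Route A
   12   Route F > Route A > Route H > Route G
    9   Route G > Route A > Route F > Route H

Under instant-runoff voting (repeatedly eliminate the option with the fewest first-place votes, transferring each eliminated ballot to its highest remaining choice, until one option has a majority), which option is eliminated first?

Route H

Round 1: Route A 13, Route F 12, Route G 9, Route H 6. Route H has the fewest and is eliminated.
Round 2: Route F 16, Route A 13, Route G 11. Route G has the fewest and is eliminated.
Round 3: Route A 22, Route F 18. Route A has a majority.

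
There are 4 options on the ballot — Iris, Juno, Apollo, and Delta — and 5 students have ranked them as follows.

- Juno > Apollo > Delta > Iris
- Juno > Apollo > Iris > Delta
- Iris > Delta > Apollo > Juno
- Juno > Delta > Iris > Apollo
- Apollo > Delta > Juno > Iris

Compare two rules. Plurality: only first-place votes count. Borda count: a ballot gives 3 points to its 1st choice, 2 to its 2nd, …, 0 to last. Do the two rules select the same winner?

Plurality first-place counts: Iris 1, Juno 3, Apollo 1, Delta 0 → Juno.
Borda totals: Iris 5, Juno 10, Apollo 8, Delta 7 → Juno.
The two rules agree on Juno.

Yes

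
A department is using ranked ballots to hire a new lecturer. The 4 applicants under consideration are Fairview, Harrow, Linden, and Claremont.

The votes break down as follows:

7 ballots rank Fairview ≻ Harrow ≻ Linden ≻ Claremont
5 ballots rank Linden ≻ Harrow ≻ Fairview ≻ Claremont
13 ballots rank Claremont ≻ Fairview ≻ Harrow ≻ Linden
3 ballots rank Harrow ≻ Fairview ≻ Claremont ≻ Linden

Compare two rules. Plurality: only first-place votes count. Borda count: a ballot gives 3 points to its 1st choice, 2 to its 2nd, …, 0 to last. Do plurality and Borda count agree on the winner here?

No

Plurality first-place counts: Fairview 7, Harrow 3, Linden 5, Claremont 13 → Claremont.
Borda totals: Fairview 58, Harrow 46, Linden 22, Claremont 42 → Fairview.
The two rules disagree: plurality picks Claremont, Borda picks Fairview.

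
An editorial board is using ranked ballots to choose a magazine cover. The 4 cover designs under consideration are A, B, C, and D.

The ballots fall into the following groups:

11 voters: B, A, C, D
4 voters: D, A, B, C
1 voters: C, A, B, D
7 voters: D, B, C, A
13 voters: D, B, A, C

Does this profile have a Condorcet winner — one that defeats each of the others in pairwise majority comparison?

Head-to-head results (36 voters total):
A vs B: B wins 31–5.
A vs C: A wins 28–8.
A vs D: D wins 24–12.
B vs C: B wins 35–1.
B vs D: D wins 24–12.
C vs D: D wins 24–12.
D beats each rival — A (24–12), B (24–12), C (24–12) — so D is the Condorcet winner.

Yes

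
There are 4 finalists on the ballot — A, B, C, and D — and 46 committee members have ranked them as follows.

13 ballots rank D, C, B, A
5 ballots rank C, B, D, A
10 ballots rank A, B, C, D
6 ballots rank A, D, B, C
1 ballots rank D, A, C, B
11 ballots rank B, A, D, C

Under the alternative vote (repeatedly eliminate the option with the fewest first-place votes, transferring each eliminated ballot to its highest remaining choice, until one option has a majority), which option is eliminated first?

Round 1: A 16, D 14, B 11, C 5. C has the fewest and is eliminated.
Round 2: A 16, B 16, D 14. D has the fewest and is eliminated.
Round 3: B 29, A 17. B has a majority.

C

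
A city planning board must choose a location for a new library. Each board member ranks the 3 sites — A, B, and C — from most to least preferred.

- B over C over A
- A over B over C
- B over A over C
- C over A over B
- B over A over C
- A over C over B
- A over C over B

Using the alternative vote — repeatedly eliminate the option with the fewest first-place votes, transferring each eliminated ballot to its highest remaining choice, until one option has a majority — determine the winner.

Round 1: A 3, B 3, C 1. C has the fewest and is eliminated.
Round 2: A 4, B 3. A has a majority.

A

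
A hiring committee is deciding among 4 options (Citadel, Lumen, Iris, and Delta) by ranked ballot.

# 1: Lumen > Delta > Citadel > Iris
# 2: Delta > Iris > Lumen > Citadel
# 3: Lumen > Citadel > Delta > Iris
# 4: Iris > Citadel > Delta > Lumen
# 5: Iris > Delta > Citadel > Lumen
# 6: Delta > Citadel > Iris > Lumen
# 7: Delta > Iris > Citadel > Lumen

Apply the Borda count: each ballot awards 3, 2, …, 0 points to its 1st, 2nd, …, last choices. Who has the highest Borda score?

Delta

Borda scores:
  Citadel: 1 + 0 + 2 + 2 + 1 + 2 + 1 = 9
  Lumen: 3 + 1 + 3 + 0 + 0 + 0 + 0 = 7
  Iris: 0 + 2 + 0 + 3 + 3 + 1 + 2 = 11
  Delta: 2 + 3 + 1 + 1 + 2 + 3 + 3 = 15
Delta has the highest total.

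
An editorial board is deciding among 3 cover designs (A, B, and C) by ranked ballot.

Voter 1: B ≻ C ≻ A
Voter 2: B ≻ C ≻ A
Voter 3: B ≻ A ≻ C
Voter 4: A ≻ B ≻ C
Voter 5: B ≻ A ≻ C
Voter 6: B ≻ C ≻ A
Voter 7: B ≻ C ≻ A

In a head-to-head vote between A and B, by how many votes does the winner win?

Ballots ranking A above B: 1.
Ballots ranking B above A: 6.
B wins 6–1, a margin of 5.

5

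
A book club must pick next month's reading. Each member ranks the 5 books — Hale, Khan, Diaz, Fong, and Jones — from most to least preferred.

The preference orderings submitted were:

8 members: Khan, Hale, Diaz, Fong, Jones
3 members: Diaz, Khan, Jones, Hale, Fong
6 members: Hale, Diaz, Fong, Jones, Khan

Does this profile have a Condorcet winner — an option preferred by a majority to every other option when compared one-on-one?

No

Head-to-head results (17 voters total):
Hale vs Khan: Khan wins 11–6.
Hale vs Diaz: Hale wins 14–3.
Hale vs Fong: Hale wins 17–0.
Hale vs Jones: Hale wins 14–3.
Khan vs Diaz: Diaz wins 9–8.
Khan vs Fong: Khan wins 11–6.
Khan vs Jones: Khan wins 11–6.
Diaz vs Fong: Diaz wins 17–0.
Diaz vs Jones: Diaz wins 17–0.
Fong vs Jones: Fong wins 14–3.
No candidate beats all others: Hale beats Diaz beats Khan beats Hale, a majority cycle.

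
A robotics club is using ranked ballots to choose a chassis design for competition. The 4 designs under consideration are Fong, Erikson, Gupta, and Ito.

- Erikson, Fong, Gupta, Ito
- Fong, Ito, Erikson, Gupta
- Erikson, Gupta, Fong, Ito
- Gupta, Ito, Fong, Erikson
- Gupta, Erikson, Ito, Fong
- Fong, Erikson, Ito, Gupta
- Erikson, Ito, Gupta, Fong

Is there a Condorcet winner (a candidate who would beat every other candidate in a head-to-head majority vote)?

Head-to-head results (7 voters total):
Fong vs Erikson: Erikson wins 4–3.
Fong vs Gupta: Gupta wins 4–3.
Fong vs Ito: Fong wins 4–3.
Erikson vs Gupta: Erikson wins 5–2.
Erikson vs Ito: Erikson wins 5–2.
Gupta vs Ito: Gupta wins 4–3.
Erikson beats each rival — Fong (4–3), Gupta (5–2), Ito (5–2) — so Erikson is the Condorcet winner.

Yes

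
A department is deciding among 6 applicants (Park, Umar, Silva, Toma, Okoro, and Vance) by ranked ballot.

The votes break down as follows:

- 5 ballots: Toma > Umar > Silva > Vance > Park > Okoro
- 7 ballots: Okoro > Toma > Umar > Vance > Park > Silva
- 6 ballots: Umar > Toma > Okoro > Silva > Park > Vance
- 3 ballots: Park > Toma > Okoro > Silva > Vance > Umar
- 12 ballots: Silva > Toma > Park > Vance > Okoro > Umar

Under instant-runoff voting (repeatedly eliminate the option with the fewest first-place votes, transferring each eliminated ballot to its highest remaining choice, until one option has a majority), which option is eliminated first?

Vance

Round 1: Silva 12, Okoro 7, Umar 6, Toma 5, Park 3, Vance 0. Vance has the fewest and is eliminated.
Round 2: Silva 12, Okoro 7, Umar 6, Toma 5, Park 3. Park has the fewest and is eliminated.
Round 3: Silva 12, Toma 8, Okoro 7, Umar 6. Umar has the fewest and is eliminated.
Round 4: Toma 14, Silva 12, Okoro 7. Okoro has the fewest and is eliminated.
Round 5: Toma 21, Silva 12. Toma has a majority.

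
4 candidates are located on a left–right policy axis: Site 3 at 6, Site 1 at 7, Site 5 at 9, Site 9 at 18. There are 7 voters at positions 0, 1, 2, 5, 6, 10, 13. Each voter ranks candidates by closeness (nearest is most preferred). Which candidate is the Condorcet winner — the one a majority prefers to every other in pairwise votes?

With single-peaked preferences on a line, the Condorcet winner is the candidate closest to the median voter.
The median voter (position 5) is closest to Site 3 at 6.
Check: Site 3 vs Site 9 — voters closer to Site 3: 6 of 7.

Site 3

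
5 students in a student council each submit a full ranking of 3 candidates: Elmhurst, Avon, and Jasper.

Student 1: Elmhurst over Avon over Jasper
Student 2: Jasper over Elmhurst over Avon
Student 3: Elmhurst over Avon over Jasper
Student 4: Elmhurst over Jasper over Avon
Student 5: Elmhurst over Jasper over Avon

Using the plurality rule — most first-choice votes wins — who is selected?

First-place vote totals:
  Elmhurst: 4
  Avon: 0
  Jasper: 1
Elmhurst has the most first-place votes.

Elmhurst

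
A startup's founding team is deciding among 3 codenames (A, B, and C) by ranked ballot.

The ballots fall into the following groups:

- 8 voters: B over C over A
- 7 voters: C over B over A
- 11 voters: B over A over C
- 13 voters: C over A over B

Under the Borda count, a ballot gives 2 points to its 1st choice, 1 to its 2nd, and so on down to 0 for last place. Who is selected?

Borda scores:
  A: 8·0 + 7·0 + 11·1 + 13·1 = 24
  B: 8·2 + 7·1 + 11·2 + 13·0 = 45
  C: 8·1 + 7·2 + 11·0 + 13·2 = 48
C has the highest total.

C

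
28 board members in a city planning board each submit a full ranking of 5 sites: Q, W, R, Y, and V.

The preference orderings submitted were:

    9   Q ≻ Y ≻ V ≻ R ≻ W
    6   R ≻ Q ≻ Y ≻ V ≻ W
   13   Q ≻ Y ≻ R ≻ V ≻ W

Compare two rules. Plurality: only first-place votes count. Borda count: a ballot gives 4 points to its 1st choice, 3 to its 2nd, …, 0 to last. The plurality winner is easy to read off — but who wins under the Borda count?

Q

Plurality first-place counts: Q 22, W 0, R 6, Y 0, V 0 → Q.
Borda totals: Q 106, W 0, R 59, Y 78, V 37 → Q.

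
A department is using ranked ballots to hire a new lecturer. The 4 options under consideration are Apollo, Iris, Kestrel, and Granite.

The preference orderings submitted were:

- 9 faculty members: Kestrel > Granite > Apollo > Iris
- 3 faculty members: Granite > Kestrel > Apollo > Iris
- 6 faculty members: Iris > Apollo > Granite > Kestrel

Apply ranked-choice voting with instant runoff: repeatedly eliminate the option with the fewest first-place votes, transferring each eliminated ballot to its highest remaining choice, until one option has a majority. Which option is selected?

Round 1: Kestrel 9, Iris 6, Granite 3, Apollo 0. Apollo has the fewest and is eliminated.
Round 2: Kestrel 9, Iris 6, Granite 3. Granite has the fewest and is eliminated.
Round 3: Kestrel 12, Iris 6. Kestrel has a majority.

Kestrel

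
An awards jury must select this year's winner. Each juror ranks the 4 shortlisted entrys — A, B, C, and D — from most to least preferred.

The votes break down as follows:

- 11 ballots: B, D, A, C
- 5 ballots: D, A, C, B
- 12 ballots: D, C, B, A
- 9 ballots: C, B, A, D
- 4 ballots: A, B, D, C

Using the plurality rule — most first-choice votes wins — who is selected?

D

First-place vote totals:
  A: 4
  B: 11
  C: 9
  D: 17
D has the most first-place votes.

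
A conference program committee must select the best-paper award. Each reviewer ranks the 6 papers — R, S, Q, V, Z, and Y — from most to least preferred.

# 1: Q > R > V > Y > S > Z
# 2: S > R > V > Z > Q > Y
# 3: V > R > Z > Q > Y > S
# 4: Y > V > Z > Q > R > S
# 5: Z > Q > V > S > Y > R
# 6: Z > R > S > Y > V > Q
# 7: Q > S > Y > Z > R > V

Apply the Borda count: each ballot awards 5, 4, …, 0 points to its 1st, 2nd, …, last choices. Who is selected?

Borda scores:
  R: 4 + 4 + 4 + 1 + 0 + 4 + 1 = 18
  S: 1 + 5 + 0 + 0 + 2 + 3 + 4 = 15
  Q: 5 + 1 + 2 + 2 + 4 + 0 + 5 = 19
  V: 3 + 3 + 5 + 4 + 3 + 1 + 0 = 19
  Z: 0 + 2 + 3 + 3 + 5 + 5 + 2 = 20
  Y: 2 + 0 + 1 + 5 + 1 + 2 + 3 = 14
Z has the highest total.

Z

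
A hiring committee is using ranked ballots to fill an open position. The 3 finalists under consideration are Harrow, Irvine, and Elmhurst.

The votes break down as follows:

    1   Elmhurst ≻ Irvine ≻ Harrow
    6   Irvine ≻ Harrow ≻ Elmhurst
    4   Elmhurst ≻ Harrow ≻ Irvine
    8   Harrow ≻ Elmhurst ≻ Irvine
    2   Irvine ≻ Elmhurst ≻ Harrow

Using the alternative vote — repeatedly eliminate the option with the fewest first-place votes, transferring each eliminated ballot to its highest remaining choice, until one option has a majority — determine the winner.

Round 1: Harrow 8, Irvine 8, Elmhurst 5. Elmhurst has the fewest and is eliminated.
Round 2: Harrow 12, Irvine 9. Harrow has a majority.

Harrow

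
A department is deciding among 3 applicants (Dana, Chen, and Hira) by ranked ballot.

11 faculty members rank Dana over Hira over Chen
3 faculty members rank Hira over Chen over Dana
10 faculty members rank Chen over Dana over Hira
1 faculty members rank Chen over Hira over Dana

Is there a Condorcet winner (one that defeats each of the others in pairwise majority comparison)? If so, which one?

Head-to-head results (25 voters total):
Dana vs Chen: Chen wins 14–11.
Dana vs Hira: Dana wins 21–4.
Chen vs Hira: Hira wins 14–11.
No candidate beats all others: Dana beats Hira beats Chen beats Dana, a majority cycle.

There is no Condorcet winner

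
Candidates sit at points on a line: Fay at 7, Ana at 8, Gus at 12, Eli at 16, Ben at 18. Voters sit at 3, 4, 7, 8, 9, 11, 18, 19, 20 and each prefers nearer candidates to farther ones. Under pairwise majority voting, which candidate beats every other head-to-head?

Ana

With single-peaked preferences on a line, the Condorcet winner is the candidate closest to the median voter.
The median voter (position 9) is closest to Ana at 8.
Check: Ana vs Eli — voters closer to Ana: 6 of 9.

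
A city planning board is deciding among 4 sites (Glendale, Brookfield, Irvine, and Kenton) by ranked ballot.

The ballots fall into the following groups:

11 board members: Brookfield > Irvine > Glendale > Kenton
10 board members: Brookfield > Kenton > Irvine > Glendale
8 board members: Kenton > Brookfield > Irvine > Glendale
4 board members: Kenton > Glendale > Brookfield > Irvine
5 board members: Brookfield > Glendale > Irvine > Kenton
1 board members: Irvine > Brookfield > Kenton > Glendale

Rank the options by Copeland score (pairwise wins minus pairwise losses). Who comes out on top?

Pairwise results:
  Glendale vs Brookfield: Brookfield wins 35–4.
  Glendale vs Irvine: Irvine wins 30–9.
  Glendale vs Kenton: Kenton wins 23–16.
  Brookfield vs Irvine: Brookfield wins 38–1.
  Brookfield vs Kenton: Brookfield wins 27–12.
  Irvine vs Kenton: Kenton wins 22–17.
Copeland scores (wins − losses):
  Glendale: 0 − 3 = -3
  Brookfield: 3 − 0 = 3
  Irvine: 1 − 2 = -1
  Kenton: 2 − 1 = 1
Brookfield has the best Copeland score.

Brookfield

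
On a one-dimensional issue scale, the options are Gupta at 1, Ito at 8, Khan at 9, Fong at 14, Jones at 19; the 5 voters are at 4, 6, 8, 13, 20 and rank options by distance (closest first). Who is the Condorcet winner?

Ito

With single-peaked preferences on a line, the Condorcet winner is the candidate closest to the median voter.
The median voter (position 8) is closest to Ito at 8.
Check: Ito vs Fong — voters closer to Ito: 3 of 5.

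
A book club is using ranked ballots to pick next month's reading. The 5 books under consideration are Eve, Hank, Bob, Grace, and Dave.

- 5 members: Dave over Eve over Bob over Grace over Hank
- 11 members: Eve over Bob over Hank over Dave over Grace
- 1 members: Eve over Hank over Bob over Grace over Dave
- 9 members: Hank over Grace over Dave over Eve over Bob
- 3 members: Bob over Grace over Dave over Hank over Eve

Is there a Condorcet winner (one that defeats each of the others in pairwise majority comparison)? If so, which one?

Head-to-head results (29 voters total):
Eve vs Hank: Eve wins 17–12.
Eve vs Bob: Eve wins 26–3.
Eve vs Grace: Eve wins 17–12.
Eve vs Dave: Dave wins 17–12.
Hank vs Bob: Bob wins 19–10.
Hank vs Grace: Hank wins 21–8.
Hank vs Dave: Hank wins 21–8.
Bob vs Grace: Bob wins 20–9.
Bob vs Dave: Bob wins 15–14.
Grace vs Dave: Dave wins 16–13.
No candidate beats all others: Eve beats Hank beats Dave beats Eve, a majority cycle.

No Condorcet winner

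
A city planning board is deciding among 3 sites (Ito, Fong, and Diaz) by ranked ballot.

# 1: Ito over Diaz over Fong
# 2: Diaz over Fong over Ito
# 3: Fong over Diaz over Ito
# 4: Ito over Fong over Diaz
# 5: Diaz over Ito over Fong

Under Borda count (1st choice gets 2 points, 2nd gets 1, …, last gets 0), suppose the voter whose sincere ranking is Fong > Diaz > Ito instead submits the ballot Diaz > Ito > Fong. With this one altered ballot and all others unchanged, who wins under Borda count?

Diaz

Borda totals with the altered ballot: Ito 6, Fong 2, Diaz 7.
The winner is unchanged: still Diaz.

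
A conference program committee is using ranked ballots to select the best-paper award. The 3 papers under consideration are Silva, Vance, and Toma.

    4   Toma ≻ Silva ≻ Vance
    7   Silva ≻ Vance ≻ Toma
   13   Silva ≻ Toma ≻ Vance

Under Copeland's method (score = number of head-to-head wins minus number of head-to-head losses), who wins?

Pairwise results:
  Silva vs Vance: Silva wins 24–0.
  Silva vs Toma: Silva wins 20–4.
  Vance vs Toma: Toma wins 17–7.
Copeland scores (wins − losses):
  Silva: 2 − 0 = 2
  Vance: 0 − 2 = -2
  Toma: 1 − 1 = 0
Silva has the best Copeland score.

Silva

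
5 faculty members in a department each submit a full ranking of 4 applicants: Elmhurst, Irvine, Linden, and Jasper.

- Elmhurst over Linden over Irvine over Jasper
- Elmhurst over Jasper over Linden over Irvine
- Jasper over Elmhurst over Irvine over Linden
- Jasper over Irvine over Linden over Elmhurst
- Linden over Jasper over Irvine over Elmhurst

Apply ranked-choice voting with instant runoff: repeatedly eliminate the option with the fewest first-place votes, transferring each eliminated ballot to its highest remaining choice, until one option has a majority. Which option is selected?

Jasper

Round 1: Elmhurst 2, Jasper 2, Linden 1, Irvine 0. Irvine has the fewest and is eliminated.
Round 2: Elmhurst 2, Jasper 2, Linden 1. Linden has the fewest and is eliminated.
Round 3: Jasper 3, Elmhurst 2. Jasper has a majority.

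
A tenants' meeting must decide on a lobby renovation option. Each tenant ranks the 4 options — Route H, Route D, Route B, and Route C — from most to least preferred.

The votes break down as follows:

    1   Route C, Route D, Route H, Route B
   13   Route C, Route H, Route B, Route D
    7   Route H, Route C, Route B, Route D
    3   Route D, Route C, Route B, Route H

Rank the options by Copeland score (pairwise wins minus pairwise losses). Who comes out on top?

Route C

Pairwise results:
  Route H vs Route D: Route H wins 20–4.
  Route H vs Route B: Route H wins 21–3.
  Route H vs Route C: Route C wins 17–7.
  Route D vs Route B: Route B wins 20–4.
  Route D vs Route C: Route C wins 21–3.
  Route B vs Route C: Route C wins 24–0.
Copeland scores (wins − losses):
  Route H: 2 − 1 = 1
  Route D: 0 − 3 = -3
  Route B: 1 − 2 = -1
  Route C: 3 − 0 = 3
Route C has the best Copeland score.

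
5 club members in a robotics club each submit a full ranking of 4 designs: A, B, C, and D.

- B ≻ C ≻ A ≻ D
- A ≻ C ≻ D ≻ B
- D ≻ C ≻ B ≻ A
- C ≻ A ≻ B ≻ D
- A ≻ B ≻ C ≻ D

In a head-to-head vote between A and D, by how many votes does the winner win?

3

Ballots ranking A above D: 4.
Ballots ranking D above A: 1.
A wins 4–1, a margin of 3.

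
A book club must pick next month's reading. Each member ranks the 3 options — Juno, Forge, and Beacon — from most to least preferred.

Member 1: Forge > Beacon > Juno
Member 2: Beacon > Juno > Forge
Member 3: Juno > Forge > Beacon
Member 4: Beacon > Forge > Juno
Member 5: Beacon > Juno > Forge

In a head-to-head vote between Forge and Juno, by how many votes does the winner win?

Ballots ranking Forge above Juno: 2.
Ballots ranking Juno above Forge: 3.
Juno wins 3–2, a margin of 1.

1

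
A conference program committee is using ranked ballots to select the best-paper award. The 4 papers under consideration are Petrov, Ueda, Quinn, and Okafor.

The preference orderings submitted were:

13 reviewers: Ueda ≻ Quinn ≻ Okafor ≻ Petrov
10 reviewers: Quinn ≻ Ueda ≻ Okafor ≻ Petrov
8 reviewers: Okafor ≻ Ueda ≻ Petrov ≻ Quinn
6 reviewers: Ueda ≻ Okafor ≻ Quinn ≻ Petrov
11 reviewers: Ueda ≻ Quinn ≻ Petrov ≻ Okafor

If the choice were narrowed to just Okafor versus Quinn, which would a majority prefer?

Quinn

Ballots ranking Okafor above Quinn: 8+6 = 14.
Ballots ranking Quinn above Okafor: 13+10+11 = 34.
Quinn wins the head-to-head, 34–14.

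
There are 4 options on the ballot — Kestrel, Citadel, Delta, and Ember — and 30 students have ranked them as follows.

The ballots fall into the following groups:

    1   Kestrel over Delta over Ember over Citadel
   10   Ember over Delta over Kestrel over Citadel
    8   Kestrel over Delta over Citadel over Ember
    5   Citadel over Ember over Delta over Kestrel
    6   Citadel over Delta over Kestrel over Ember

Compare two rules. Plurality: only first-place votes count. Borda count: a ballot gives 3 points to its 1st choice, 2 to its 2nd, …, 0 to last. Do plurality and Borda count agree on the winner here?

Plurality first-place counts: Kestrel 9, Citadel 11, Delta 0, Ember 10 → Citadel.
Borda totals: Kestrel 43, Citadel 41, Delta 55, Ember 41 → Delta.
The two rules disagree: plurality picks Citadel, Borda picks Delta.

No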